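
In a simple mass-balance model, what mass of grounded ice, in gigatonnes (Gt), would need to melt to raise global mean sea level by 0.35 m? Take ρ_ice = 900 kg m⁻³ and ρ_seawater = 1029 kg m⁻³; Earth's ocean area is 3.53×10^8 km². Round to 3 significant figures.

≈ 1.27×10^5 Gt

Required water volume = Δh × A = 0.35 m × 3.53×10^14 m² = 1.235×10^14 m³.
ρ_w = 1029 kg m⁻³, so the mass of water = 1.235×10^14 m³ × 1029 kg m⁻³ = 1.271×10^17 kg = 1.27×10^5 Gt (and the same mass of ice, by conservation).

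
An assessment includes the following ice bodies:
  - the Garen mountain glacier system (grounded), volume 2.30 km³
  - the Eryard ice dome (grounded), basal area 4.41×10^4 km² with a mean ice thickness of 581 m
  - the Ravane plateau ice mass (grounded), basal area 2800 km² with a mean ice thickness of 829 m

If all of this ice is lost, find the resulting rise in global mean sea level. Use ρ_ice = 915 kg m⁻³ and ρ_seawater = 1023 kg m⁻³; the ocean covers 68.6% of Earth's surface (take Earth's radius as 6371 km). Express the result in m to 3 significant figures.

≈ 0.0714 m

Garen: 2.30 km³ × (915/1023) = 2.057 km³ of water.
Eryard: ice volume = 4.41×10^4 km² × 581 m = 2.562×10^4 km³; 2.562×10^4 × (915/1023) = 2.292×10^4 km³ of water.
Ravane: ice volume = 2800 km² × 829 m = 2321 km³; 2321 × (915/1023) = 2076 km³ of water.
Total added water ≈ 2.500×10^13 m³ over 3.50×10^14 m² → Δh = 0.0714 m.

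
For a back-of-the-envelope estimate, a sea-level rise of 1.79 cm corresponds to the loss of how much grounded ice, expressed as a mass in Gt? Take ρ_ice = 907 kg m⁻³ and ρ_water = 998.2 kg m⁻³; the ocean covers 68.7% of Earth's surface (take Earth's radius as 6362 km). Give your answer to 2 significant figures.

≈ 6200 Gt

Required water volume = Δh × A = 0.0179 m × 3.49×10^14 m² = 6.255×10^12 m³.
ρ_w = 998.2 kg m⁻³, so the mass of water = 6.255×10^12 m³ × 998.2 kg m⁻³ = 6.243×10^15 kg = 6200 Gt (and the same mass of ice, by conservation).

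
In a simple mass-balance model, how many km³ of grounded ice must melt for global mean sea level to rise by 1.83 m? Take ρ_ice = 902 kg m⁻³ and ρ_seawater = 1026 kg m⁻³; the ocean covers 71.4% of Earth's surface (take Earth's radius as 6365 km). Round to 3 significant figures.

Required water volume = Δh × A = 1.83 m × 3.64×10^14 m² = 6.652×10^14 m³ = 6.652×10^5 km³.
Ice volume = water volume × ρ_w/ρ_ice = 6.652×10^5 × 1026/902 = 7.57×10^5 km³.

≈ 7.57×10^5 km³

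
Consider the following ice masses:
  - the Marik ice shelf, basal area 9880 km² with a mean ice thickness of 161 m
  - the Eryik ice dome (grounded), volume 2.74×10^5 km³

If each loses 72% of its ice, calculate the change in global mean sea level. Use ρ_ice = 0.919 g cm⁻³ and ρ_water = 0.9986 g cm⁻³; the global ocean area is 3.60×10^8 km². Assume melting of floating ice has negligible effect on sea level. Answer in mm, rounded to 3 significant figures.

The Marik ice shelf is floating and already displaces its own weight of water, so its melt adds essentially nothing to sea level.
Eryik: 0.72 × 2.74×10^5 km³ × (919/998.6) = 1.816×10^5 km³ of water.
Total added water ≈ 1.816×10^14 m³ over 3.60×10^14 m² → Δh = 0.504 m = 504 mm.

≈ 504 mm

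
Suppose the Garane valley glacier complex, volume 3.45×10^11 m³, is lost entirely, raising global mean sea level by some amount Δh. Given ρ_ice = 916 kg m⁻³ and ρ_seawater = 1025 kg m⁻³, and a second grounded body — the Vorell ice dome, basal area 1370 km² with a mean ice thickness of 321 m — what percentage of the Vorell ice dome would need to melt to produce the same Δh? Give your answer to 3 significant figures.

Equal sea-level rise means equal mass of meltwater, i.e. equal mass of ice lost.
Ice mass of Garane: 3.160×10^14 kg; ice mass of Vorell: 4.028×10^14 kg.
Fraction required = 3.160×10^14 / 4.028×10^14 = 0.785 → 78.5 %.

≈ 78.5 %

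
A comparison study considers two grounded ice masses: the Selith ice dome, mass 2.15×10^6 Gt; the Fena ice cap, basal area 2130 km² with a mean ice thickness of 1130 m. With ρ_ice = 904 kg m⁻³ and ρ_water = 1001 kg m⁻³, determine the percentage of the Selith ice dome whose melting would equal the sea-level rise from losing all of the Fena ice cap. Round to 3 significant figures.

Equal sea-level rise means equal mass of meltwater, i.e. equal mass of ice lost.
Ice mass of Fena: 2.176×10^15 kg; ice mass of Selith: 2.150×10^18 kg.
Fraction required = 2.176×10^15 / 2.150×10^18 = 1.01×10^-3 → 0.101 %.

≈ 0.101 %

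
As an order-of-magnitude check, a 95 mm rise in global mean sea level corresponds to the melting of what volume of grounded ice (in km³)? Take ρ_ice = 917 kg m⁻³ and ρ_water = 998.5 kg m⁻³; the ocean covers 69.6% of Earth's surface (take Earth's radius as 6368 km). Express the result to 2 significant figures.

Required water volume = Δh × A = 0.095 m × 3.55×10^14 m² = 3.369×10^13 m³ = 3.369×10^4 km³.
Ice volume = water volume × ρ_w/ρ_ice = 3.369×10^4 × 998.5/917 = 3.7×10^4 km³.

≈ 3.7×10^4 km³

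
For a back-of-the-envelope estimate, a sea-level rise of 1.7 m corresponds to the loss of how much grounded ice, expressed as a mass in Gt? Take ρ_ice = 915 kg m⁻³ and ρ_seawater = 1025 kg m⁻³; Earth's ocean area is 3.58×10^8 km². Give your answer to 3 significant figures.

Required water volume = Δh × A = 1.7 m × 3.58×10^14 m² = 6.086×10^14 m³.
ρ_w = 1025 kg m⁻³, so the mass of water = 6.086×10^14 m³ × 1025 kg m⁻³ = 6.238×10^17 kg = 6.24×10^5 Gt (and the same mass of ice, by conservation).

≈ 6.24×10^5 Gt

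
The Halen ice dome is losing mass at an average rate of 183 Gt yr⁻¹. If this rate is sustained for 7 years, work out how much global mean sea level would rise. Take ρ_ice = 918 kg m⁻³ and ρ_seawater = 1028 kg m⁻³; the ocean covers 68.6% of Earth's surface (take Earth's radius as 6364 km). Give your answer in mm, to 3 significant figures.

Total mass lost = 183 Gt/yr × 7 yr = 1281 Gt = 1.281×10^15 kg.
ρ_w = 1028 kg m⁻³, so water volume = 1.281×10^15 / 1028 = 1.246×10^12 m³.
Δh = 1.246×10^12 / 3.49×10^14 = 3.57×10^-3 m = 3.57 mm.

≈ 3.57 mm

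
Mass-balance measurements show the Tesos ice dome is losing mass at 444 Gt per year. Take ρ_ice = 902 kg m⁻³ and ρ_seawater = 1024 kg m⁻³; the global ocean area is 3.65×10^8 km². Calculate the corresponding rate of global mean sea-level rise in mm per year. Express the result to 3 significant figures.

ρ_w = 1024 kg m⁻³. Annual water volume added = 444 Gt / ρ_w = 4.440×10^14 kg / 1024 kg m⁻³ = 4.336×10^11 m³.
Δh per year = 4.336×10^11 / 3.65×10^14 = 1.19×10^-3 m = 1.19 mm.

≈ 1.19 mm/yr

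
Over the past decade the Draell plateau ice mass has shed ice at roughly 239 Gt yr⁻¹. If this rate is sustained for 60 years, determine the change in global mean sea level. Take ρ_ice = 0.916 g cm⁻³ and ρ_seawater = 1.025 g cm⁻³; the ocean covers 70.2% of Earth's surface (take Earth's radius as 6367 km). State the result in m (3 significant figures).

Total mass lost = 239 Gt/yr × 60 yr = 1.434×10^4 Gt = 1.434×10^16 kg.
ρ_w = 1.025 g cm⁻³ = 1025 kg m⁻³, so water volume = 1.434×10^16 / 1025 = 1.399×10^13 m³.
Δh = 1.399×10^13 / 3.58×10^14 = 0.0391 m.

≈ 0.0391 m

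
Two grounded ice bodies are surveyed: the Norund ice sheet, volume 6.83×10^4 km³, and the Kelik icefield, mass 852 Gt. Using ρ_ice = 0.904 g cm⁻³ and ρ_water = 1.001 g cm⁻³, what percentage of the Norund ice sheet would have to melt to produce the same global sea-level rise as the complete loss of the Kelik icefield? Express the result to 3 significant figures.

Equal sea-level rise means equal mass of meltwater, i.e. equal mass of ice lost.
Ice mass of Kelik: 8.520×10^14 kg; ice mass of Norund: 6.174×10^16 kg.
Fraction required = 8.520×10^14 / 6.174×10^16 = 0.0138 → 1.38 %.

≈ 1.38 %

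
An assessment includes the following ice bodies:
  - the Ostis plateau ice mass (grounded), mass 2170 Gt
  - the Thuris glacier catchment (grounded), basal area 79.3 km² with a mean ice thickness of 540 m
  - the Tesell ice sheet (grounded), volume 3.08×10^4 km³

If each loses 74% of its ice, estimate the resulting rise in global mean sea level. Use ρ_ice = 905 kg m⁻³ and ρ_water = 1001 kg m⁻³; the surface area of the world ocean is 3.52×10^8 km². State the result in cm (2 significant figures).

≈ 6.3 cm

Ostis: 0.74 × 2170 Gt = 1.606×10^15 kg; dividing by ρ_w = 1001 kg m⁻³ gives 1.604×10^12 m³ of water.
Thuris: ice volume = 79.3 km² × 540 m = 42.82 km³; 0.74 × 42.82 × (905/1001) = 28.65 km³ of water.
Tesell: 0.74 × 3.08×10^4 km³ × (905/1001) = 2.061×10^4 km³ of water.
Total added water ≈ 2.224×10^13 m³ over 3.52×10^14 m² → Δh = 0.0632 m = 6.3 cm.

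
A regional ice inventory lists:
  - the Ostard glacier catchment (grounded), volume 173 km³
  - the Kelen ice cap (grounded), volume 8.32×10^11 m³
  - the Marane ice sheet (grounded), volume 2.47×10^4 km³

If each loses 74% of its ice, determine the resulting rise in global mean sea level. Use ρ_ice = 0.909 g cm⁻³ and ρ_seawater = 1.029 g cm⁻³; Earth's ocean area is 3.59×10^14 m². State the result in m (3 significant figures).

≈ 0.0468 m

Ostard: 0.74 × 173 km³ × (909/1029) = 113.1 km³ of water.
Kelen: 0.74 × 8.32×10^11 m³ × (909/1029) = 5.439×10^11 m³ of water.
Marane: 0.74 × 2.47×10^4 km³ × (909/1029) = 1.615×10^4 km³ of water.
Total added water ≈ 1.680×10^13 m³ over 3.59×10^14 m² → Δh = 0.0468 m.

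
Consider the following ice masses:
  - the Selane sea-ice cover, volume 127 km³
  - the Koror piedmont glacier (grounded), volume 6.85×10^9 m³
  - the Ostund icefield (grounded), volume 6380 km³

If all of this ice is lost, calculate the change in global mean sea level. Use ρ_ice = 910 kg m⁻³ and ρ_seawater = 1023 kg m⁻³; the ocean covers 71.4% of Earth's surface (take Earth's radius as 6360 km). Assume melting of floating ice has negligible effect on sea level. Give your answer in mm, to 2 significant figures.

The Selane sea-ice cover is floating and already displaces its own weight of water, so its melt adds essentially nothing to sea level.
Koror: 6.85×10^9 m³ × (910/1023) = 6.093×10^9 m³ of water.
Ostund: 6380 km³ × (910/1023) = 5675 km³ of water.
Total added water ≈ 5.681×10^12 m³ over 3.63×10^14 m² → Δh = 0.0157 m = 16 mm.

≈ 16 mm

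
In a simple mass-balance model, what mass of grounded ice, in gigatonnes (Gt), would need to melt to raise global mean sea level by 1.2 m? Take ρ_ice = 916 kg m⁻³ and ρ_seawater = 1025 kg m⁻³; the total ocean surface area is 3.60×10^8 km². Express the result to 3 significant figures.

≈ 4.43×10^5 Gt

Required water volume = Δh × A = 1.2 m × 3.60×10^14 m² = 4.320×10^14 m³.
ρ_w = 1025 kg m⁻³, so the mass of water = 4.320×10^14 m³ × 1025 kg m⁻³ = 4.428×10^17 kg = 4.43×10^5 Gt (and the same mass of ice, by conservation).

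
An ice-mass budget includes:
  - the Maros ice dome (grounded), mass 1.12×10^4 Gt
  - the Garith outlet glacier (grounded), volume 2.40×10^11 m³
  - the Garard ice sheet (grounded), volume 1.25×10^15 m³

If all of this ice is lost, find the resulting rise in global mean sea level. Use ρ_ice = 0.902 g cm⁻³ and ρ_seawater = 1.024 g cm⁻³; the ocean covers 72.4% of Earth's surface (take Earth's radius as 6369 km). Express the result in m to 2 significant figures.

≈ 3.0 m

Maros: 1.12×10^4 Gt = 1.120×10^16 kg; dividing by ρ_w = 1.024 g cm⁻³ = 1024 kg m⁻³ gives 1.094×10^13 m³ of water.
Garith: 2.40×10^11 m³ × (902/1024) = 2.114×10^11 m³ of water.
Garard: 1.25×10^15 m³ × (902/1024) = 1.101×10^15 m³ of water.
Total added water ≈ 1.112×10^15 m³ over 3.69×10^14 m² → Δh = 3.01 m.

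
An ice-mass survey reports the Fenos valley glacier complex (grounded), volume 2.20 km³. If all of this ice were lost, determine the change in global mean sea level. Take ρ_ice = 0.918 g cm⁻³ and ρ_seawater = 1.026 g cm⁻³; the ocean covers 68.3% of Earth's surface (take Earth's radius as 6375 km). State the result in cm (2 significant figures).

≈ 5.6×10^-4 cm

Fenos: 2.20 km³ × (918/1026) = 1.968 km³ of water.
Spread over 3.49×10^14 m² of ocean, Δh = 1.968×10^9 / 3.49×10^14 = 5.64×10^-6 m = 5.6×10^-4 cm.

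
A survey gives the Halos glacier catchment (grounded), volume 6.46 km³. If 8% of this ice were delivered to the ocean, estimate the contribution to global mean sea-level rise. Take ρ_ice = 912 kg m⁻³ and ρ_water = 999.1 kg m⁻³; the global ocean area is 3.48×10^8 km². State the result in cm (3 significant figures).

Halos: 0.08 × 6.46 km³ × (912/999.1) = 0.4717 km³ of water.
Spread over 3.48×10^14 m² of ocean, Δh = 4.717×10^8 / 3.48×10^14 = 1.36×10^-6 m = 1.36×10^-4 cm.

≈ 1.36×10^-4 cm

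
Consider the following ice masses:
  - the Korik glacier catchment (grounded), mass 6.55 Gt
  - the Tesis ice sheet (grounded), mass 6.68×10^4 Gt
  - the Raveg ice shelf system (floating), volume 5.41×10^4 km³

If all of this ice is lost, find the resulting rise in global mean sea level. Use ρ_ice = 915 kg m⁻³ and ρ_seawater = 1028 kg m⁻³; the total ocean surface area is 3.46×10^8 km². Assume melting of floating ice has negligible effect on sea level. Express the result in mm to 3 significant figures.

≈ 188 mm

Korik: 6.55 Gt = 6.550×10^12 kg; dividing by ρ_w = 1028 kg m⁻³ gives 6.372×10^9 m³ of water.
Tesis: 6.68×10^4 Gt = 6.680×10^16 kg; dividing by ρ_w = 1028 kg m⁻³ gives 6.498×10^13 m³ of water.
The Raveg ice shelf system is floating and already displaces its own weight of water, so its melt adds essentially nothing to sea level.
Total added water ≈ 6.499×10^13 m³ over 3.46×10^14 m² → Δh = 0.188 m = 188 mm.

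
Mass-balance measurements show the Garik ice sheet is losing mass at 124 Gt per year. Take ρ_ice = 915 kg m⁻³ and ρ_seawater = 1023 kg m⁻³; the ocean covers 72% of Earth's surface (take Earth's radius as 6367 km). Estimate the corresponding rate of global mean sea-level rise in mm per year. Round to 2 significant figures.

ρ_w = 1023 kg m⁻³. Annual water volume added = 124 Gt / ρ_w = 1.240×10^14 kg / 1023 kg m⁻³ = 1.212×10^11 m³.
Δh per year = 1.212×10^11 / 3.67×10^14 = 3.30×10^-4 m = 0.33 mm.

≈ 0.33 mm/yr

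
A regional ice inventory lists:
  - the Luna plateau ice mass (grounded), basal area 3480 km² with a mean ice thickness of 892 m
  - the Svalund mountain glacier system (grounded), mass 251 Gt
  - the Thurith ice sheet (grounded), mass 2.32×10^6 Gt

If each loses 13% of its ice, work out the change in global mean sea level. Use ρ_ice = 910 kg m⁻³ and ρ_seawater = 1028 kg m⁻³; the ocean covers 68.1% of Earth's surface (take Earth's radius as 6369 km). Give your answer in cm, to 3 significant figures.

≈ 84.6 cm

Luna: ice volume = 3480 km² × 892 m = 3104 km³; 0.13 × 3104 × (910/1028) = 357.2 km³ of water.
Svalund: 0.13 × 251 Gt = 3.263×10^13 kg; dividing by ρ_w = 1028 kg m⁻³ gives 3.174×10^10 m³ of water.
Thurith: 0.13 × 2.32×10^6 Gt = 3.016×10^17 kg; dividing by ρ_w = 1028 kg m⁻³ gives 2.934×10^14 m³ of water.
Total added water ≈ 2.938×10^14 m³ over 3.47×10^14 m² → Δh = 0.846 m = 84.6 cm.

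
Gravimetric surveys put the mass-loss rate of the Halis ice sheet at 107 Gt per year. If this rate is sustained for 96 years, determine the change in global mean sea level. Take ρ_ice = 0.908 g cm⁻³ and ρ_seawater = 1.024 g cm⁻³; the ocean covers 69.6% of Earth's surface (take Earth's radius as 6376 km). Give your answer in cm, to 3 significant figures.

Total mass lost = 107 Gt/yr × 96 yr = 1.027×10^4 Gt = 1.027×10^16 kg.
ρ_w = 1.024 g cm⁻³ = 1024 kg m⁻³, so water volume = 1.027×10^16 / 1024 = 1.003×10^13 m³.
Δh = 1.003×10^13 / 3.56×10^14 = 0.0282 m = 2.82 cm.

≈ 2.82 cm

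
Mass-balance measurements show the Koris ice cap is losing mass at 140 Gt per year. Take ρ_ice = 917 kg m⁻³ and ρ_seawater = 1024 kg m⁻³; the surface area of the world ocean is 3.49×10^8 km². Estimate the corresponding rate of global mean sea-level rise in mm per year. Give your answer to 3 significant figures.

≈ 0.392 mm/yr

ρ_w = 1024 kg m⁻³. Annual water volume added = 140 Gt / ρ_w = 1.400×10^14 kg / 1024 kg m⁻³ = 1.367×10^11 m³.
Δh per year = 1.367×10^11 / 3.49×10^14 = 3.92×10^-4 m = 0.392 mm.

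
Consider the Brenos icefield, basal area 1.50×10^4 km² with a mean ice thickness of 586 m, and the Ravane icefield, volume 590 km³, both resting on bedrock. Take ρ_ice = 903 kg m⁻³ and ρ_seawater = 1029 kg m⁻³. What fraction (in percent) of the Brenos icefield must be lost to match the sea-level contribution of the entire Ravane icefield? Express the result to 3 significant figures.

Equal sea-level rise means equal mass of meltwater, i.e. equal mass of ice lost.
Ice mass of Ravane: 5.328×10^14 kg; ice mass of Brenos: 7.937×10^15 kg.
Fraction required = 5.328×10^14 / 7.937×10^15 = 0.0671 → 6.71 %.

≈ 6.71 %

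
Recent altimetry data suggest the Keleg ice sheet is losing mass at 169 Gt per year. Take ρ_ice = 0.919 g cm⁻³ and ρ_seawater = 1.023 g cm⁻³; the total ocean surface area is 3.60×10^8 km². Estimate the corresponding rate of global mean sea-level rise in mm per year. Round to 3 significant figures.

ρ_w = 1.023 g cm⁻³ = 1023 kg m⁻³. Annual water volume added = 169 Gt / ρ_w = 1.690×10^14 kg / 1023 kg m⁻³ = 1.652×10^11 m³.
Δh per year = 1.652×10^11 / 3.60×10^14 = 4.59×10^-4 m = 0.459 mm.

≈ 0.459 mm/yr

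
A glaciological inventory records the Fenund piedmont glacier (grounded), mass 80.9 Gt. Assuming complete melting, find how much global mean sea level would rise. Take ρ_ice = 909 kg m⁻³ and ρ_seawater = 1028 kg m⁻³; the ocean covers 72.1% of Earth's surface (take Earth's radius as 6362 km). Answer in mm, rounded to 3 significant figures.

≈ 0.215 mm

Fenund: 80.9 Gt = 8.090×10^13 kg; dividing by ρ_w = 1028 kg m⁻³ gives 7.870×10^10 m³ of water.
Spread over 3.67×10^14 m² of ocean, Δh = 7.870×10^10 / 3.67×10^14 = 2.15×10^-4 m = 0.215 mm.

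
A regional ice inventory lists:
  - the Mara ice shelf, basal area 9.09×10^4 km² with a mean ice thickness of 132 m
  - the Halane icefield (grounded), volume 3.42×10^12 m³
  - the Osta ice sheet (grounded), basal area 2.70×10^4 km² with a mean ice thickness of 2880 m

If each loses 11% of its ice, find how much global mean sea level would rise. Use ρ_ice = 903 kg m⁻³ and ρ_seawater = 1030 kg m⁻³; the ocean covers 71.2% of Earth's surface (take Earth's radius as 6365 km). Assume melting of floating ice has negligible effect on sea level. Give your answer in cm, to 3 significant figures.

The Mara ice shelf is floating and already displaces its own weight of water, so its melt adds essentially nothing to sea level.
Halane: 0.11 × 3.42×10^12 m³ × (903/1030) = 3.298×10^11 m³ of water.
Osta: ice volume = 2.70×10^4 km² × 2880 m = 7.776×10^4 km³; 0.11 × 7.776×10^4 × (903/1030) = 7499 km³ of water.
Total added water ≈ 7.829×10^12 m³ over 3.62×10^14 m² → Δh = 0.0216 m = 2.16 cm.

≈ 2.16 cm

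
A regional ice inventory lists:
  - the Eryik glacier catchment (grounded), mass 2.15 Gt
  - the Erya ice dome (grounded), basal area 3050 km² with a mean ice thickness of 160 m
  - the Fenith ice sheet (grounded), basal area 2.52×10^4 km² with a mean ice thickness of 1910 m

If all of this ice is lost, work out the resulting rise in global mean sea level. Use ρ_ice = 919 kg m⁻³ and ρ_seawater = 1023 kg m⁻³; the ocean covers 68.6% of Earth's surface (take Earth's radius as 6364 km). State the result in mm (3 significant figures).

≈ 125 mm

Eryik: 2.15 Gt = 2.150×10^12 kg; dividing by ρ_w = 1023 kg m⁻³ gives 2.102×10^9 m³ of water.
Erya: ice volume = 3050 km² × 160 m = 488.0 km³; 488.0 × (919/1023) = 438.4 km³ of water.
Fenith: ice volume = 2.52×10^4 km² × 1910 m = 4.813×10^4 km³; 4.813×10^4 × (919/1023) = 4.324×10^4 km³ of water.
Total added water ≈ 4.368×10^13 m³ over 3.49×10^14 m² → Δh = 0.125 m = 125 mm.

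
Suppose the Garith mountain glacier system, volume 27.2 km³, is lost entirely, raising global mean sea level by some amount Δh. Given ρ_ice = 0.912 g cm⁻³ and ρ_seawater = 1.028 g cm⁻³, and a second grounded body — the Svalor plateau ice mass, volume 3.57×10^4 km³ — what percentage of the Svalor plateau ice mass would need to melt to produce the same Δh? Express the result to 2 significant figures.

≈ 0.076 %

Equal sea-level rise means equal mass of meltwater, i.e. equal mass of ice lost.
Ice mass of Garith: 2.481×10^13 kg; ice mass of Svalor: 3.256×10^16 kg.
Fraction required = 2.481×10^13 / 3.256×10^16 = 7.62×10^-4 → 0.076 %.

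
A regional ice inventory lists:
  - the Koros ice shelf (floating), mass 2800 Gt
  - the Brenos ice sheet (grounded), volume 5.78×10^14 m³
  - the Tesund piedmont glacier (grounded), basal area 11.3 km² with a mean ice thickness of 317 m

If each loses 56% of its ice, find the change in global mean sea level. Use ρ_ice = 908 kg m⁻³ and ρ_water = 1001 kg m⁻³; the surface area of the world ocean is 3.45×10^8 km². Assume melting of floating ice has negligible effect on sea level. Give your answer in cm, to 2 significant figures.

The Koros ice shelf is floating and already displaces its own weight of water, so its melt adds essentially nothing to sea level.
Brenos: 0.56 × 5.78×10^14 m³ × (908/1001) = 2.936×10^14 m³ of water.
Tesund: ice volume = 11.3 km² × 317 m = 3.582 km³; 0.56 × 3.582 × (908/1001) = 1.820 km³ of water.
Total added water ≈ 2.936×10^14 m³ over 3.45×10^14 m² → Δh = 0.851 m = 85 cm.

≈ 85 cm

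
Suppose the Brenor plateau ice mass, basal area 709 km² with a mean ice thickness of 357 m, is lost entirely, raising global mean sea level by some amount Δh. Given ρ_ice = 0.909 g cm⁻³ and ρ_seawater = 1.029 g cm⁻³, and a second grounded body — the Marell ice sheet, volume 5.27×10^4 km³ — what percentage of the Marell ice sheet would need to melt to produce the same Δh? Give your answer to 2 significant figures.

≈ 0.48 %

Equal sea-level rise means equal mass of meltwater, i.e. equal mass of ice lost.
Ice mass of Brenor: 2.301×10^14 kg; ice mass of Marell: 4.790×10^16 kg.
Fraction required = 2.301×10^14 / 4.790×10^16 = 4.80×10^-3 → 0.48 %.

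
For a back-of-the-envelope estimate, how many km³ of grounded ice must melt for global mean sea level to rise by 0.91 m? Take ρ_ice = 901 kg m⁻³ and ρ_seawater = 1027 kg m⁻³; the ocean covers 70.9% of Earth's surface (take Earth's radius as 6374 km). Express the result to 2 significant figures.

≈ 3.8×10^5 km³

Required water volume = Δh × A = 0.91 m × 3.62×10^14 m² = 3.294×10^14 m³ = 3.294×10^5 km³.
Ice volume = water volume × ρ_w/ρ_ice = 3.294×10^5 × 1027/901 = 3.8×10^5 km³.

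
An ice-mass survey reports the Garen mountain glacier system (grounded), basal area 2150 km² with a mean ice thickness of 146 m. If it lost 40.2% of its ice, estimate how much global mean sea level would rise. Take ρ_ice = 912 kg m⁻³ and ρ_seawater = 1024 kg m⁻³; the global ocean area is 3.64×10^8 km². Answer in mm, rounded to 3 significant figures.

Garen: ice volume = 2150 km² × 146 m = 313.9 km³; 0.402 × 313.9 × (912/1024) = 112.4 km³ of water.
Spread over 3.64×10^14 m² of ocean, Δh = 1.124×10^11 / 3.64×10^14 = 3.09×10^-4 m = 0.309 mm.

≈ 0.309 mm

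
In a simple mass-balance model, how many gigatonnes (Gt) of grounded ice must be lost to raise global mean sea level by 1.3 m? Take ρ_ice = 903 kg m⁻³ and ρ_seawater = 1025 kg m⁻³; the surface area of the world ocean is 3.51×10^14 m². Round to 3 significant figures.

≈ 4.68×10^5 Gt

Required water volume = Δh × A = 1.3 m × 3.51×10^14 m² = 4.563×10^14 m³.
ρ_w = 1025 kg m⁻³, so the mass of water = 4.563×10^14 m³ × 1025 kg m⁻³ = 4.677×10^17 kg = 4.68×10^5 Gt (and the same mass of ice, by conservation).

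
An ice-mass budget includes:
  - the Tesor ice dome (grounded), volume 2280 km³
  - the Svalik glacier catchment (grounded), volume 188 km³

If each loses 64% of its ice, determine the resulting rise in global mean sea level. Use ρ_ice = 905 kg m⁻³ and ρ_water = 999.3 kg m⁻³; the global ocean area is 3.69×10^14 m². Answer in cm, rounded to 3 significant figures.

≈ 0.388 cm

Tesor: 0.64 × 2280 km³ × (905/999.3) = 1322 km³ of water.
Svalik: 0.64 × 188 km³ × (905/999.3) = 109.0 km³ of water.
Total added water ≈ 1.430×10^12 m³ over 3.69×10^14 m² → Δh = 3.88×10^-3 m = 0.388 cm.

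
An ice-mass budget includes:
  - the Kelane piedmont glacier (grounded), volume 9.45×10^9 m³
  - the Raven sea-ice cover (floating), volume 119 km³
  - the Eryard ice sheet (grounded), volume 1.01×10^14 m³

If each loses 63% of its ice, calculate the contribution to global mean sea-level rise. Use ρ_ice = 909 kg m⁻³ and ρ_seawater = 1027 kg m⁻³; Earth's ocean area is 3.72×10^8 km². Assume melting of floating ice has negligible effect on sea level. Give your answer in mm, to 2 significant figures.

≈ 150 mm

Kelane: 0.63 × 9.45×10^9 m³ × (909/1027) = 5.269×10^9 m³ of water.
The Raven sea-ice cover is floating and already displaces its own weight of water, so its melt adds essentially nothing to sea level.
Eryard: 0.63 × 1.01×10^14 m³ × (909/1027) = 5.632×10^13 m³ of water.
Total added water ≈ 5.632×10^13 m³ over 3.72×10^14 m² → Δh = 0.151 m = 150 mm.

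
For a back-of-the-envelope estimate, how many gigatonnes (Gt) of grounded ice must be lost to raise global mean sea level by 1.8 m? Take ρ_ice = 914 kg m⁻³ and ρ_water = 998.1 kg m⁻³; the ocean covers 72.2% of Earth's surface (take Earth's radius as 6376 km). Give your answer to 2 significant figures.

Required water volume = Δh × A = 1.8 m × 3.69×10^14 m² = 6.639×10^14 m³.
ρ_w = 998.1 kg m⁻³, so the mass of water = 6.639×10^14 m³ × 998.1 kg m⁻³ = 6.627×10^17 kg = 6.6×10^5 Gt (and the same mass of ice, by conservation).

≈ 6.6×10^5 Gt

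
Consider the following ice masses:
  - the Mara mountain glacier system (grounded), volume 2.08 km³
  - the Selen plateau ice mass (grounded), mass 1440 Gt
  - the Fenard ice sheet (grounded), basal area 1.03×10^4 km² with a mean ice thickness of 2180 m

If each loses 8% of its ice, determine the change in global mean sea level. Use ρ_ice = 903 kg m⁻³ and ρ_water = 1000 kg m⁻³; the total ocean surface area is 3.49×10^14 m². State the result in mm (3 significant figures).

≈ 4.98 mm

Mara: 0.08 × 2.08 km³ × (903/1000) = 0.1503 km³ of water.
Selen: 0.08 × 1440 Gt = 1.152×10^14 kg; dividing by ρ_w = 1000 kg m⁻³ gives 1.152×10^11 m³ of water.
Fenard: ice volume = 1.03×10^4 km² × 2180 m = 2.245×10^4 km³; 0.08 × 2.245×10^4 × (903/1000) = 1622 km³ of water.
Total added water ≈ 1.737×10^12 m³ over 3.49×10^14 m² → Δh = 4.98×10^-3 m = 4.98 mm.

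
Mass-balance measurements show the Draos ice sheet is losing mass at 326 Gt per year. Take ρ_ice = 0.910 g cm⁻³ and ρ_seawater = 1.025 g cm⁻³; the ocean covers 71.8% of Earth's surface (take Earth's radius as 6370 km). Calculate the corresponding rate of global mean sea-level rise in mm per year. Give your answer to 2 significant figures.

ρ_w = 1.025 g cm⁻³ = 1025 kg m⁻³. Annual water volume added = 326 Gt / ρ_w = 3.260×10^14 kg / 1025 kg m⁻³ = 3.180×10^11 m³.
Δh per year = 3.180×10^11 / 3.66×10^14 = 8.69×10^-4 m = 0.87 mm.

≈ 0.87 mm/yr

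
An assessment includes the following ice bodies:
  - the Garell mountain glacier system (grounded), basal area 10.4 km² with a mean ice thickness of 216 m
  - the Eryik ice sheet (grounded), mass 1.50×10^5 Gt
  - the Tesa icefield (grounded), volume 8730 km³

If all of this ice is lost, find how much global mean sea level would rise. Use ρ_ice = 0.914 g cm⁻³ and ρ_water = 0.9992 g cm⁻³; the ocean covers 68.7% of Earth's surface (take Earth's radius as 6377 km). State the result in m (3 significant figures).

≈ 0.450 m

Garell: ice volume = 10.4 km² × 216 m = 2.246 km³; 2.246 × (914/999.2) = 2.055 km³ of water.
Eryik: 1.50×10^5 Gt = 1.500×10^17 kg; dividing by ρ_w = 0.9992 g cm⁻³ = 999.2 kg m⁻³ gives 1.501×10^14 m³ of water.
Tesa: 8730 km³ × (914/999.2) = 7986 km³ of water.
Total added water ≈ 1.581×10^14 m³ over 3.51×10^14 m² → Δh = 0.450 m.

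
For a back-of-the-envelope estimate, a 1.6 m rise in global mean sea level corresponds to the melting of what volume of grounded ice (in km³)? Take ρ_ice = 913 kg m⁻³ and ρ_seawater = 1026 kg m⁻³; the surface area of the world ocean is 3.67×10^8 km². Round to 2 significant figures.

Required water volume = Δh × A = 1.6 m × 3.67×10^14 m² = 5.872×10^14 m³ = 5.872×10^5 km³.
Ice volume = water volume × ρ_w/ρ_ice = 5.872×10^5 × 1026/913 = 6.6×10^5 km³.

≈ 6.6×10^5 km³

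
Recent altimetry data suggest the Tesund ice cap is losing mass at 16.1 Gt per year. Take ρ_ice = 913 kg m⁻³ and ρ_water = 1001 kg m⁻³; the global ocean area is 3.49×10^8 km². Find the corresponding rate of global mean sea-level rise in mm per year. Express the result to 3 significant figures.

ρ_w = 1001 kg m⁻³. Annual water volume added = 16.1 Gt / ρ_w = 1.610×10^13 kg / 1001 kg m⁻³ = 1.608×10^10 m³.
Δh per year = 1.608×10^10 / 3.49×10^14 = 4.61×10^-5 m = 0.0461 mm.

≈ 0.0461 mm/yr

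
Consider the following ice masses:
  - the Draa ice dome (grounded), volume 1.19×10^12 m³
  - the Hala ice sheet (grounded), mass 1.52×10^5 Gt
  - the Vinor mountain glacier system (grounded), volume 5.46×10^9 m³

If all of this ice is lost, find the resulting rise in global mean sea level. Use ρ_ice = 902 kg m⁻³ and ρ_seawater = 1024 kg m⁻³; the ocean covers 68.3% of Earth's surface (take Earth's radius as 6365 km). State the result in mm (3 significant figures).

≈ 430 mm

Draa: 1.19×10^12 m³ × (902/1024) = 1.048×10^12 m³ of water.
Hala: 1.52×10^5 Gt = 1.520×10^17 kg; dividing by ρ_w = 1024 kg m⁻³ gives 1.484×10^14 m³ of water.
Vinor: 5.46×10^9 m³ × (902/1024) = 4.809×10^9 m³ of water.
Total added water ≈ 1.495×10^14 m³ over 3.48×10^14 m² → Δh = 0.430 m = 430 mm.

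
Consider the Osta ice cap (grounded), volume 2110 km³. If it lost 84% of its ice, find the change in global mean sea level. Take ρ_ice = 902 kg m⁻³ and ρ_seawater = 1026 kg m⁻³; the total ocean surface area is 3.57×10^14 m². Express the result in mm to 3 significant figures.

≈ 4.36 mm

Osta: 0.84 × 2110 km³ × (902/1026) = 1558 km³ of water.
Spread over 3.57×10^14 m² of ocean, Δh = 1.558×10^12 / 3.57×10^14 = 4.36×10^-3 m = 4.36 mm.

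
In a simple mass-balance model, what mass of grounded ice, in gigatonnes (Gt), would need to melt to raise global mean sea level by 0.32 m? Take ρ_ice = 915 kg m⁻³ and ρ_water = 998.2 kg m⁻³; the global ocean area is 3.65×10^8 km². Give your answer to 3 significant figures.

Required water volume = Δh × A = 0.32 m × 3.65×10^14 m² = 1.168×10^14 m³.
ρ_w = 998.2 kg m⁻³, so the mass of water = 1.168×10^14 m³ × 998.2 kg m⁻³ = 1.166×10^17 kg = 1.17×10^5 Gt (and the same mass of ice, by conservation).

≈ 1.17×10^5 Gt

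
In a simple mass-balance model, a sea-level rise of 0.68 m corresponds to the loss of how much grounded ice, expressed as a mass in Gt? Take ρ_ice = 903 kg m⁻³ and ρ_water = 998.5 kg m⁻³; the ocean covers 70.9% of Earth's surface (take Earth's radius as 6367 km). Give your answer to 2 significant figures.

Required water volume = Δh × A = 0.68 m × 3.61×10^14 m² = 2.456×10^14 m³.
ρ_w = 998.5 kg m⁻³, so the mass of water = 2.456×10^14 m³ × 998.5 kg m⁻³ = 2.452×10^17 kg = 2.5×10^5 Gt (and the same mass of ice, by conservation).

≈ 2.5×10^5 Gt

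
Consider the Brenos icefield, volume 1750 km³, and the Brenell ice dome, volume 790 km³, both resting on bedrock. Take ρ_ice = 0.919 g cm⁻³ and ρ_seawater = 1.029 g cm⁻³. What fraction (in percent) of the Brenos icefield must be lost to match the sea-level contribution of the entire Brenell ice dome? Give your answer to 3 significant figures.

Equal sea-level rise means equal mass of meltwater, i.e. equal mass of ice lost.
Ice mass of Brenell: 7.260×10^14 kg; ice mass of Brenos: 1.608×10^15 kg.
Fraction required = 7.260×10^14 / 1.608×10^15 = 0.451 → 45.1 %.

≈ 45.1 %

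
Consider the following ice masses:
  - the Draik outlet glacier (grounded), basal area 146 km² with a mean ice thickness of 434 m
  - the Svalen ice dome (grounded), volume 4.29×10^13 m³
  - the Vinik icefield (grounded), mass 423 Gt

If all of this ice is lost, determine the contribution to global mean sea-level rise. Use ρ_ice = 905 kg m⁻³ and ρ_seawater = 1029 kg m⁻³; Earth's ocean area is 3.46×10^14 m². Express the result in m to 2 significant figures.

≈ 0.11 m

Draik: ice volume = 146 km² × 434 m = 63.36 km³; 63.36 × (905/1029) = 55.73 km³ of water.
Svalen: 4.29×10^13 m³ × (905/1029) = 3.773×10^13 m³ of water.
Vinik: 423 Gt = 4.230×10^14 kg; dividing by ρ_w = 1029 kg m⁻³ gives 4.111×10^11 m³ of water.
Total added water ≈ 3.820×10^13 m³ over 3.46×10^14 m² → Δh = 0.110 m.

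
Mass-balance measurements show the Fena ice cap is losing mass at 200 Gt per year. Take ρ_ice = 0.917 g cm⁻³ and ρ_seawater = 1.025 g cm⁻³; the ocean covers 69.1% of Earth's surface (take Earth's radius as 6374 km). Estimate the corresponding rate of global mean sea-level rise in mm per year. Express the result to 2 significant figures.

≈ 0.55 mm/yr

ρ_w = 1.025 g cm⁻³ = 1025 kg m⁻³. Annual water volume added = 200 Gt / ρ_w = 2.000×10^14 kg / 1025 kg m⁻³ = 1.951×10^11 m³.
Δh per year = 1.951×10^11 / 3.53×10^14 = 5.53×10^-4 m = 0.55 mm.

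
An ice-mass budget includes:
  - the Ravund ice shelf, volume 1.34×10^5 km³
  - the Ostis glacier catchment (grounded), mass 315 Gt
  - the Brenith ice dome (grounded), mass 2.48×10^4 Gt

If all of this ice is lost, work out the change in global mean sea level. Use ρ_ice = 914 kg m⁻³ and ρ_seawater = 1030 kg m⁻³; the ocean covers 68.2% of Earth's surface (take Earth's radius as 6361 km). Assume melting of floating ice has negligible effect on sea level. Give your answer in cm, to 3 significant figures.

The Ravund ice shelf is floating and already displaces its own weight of water, so its melt adds essentially nothing to sea level.
Ostis: 315 Gt = 3.150×10^14 kg; dividing by ρ_w = 1030 kg m⁻³ gives 3.058×10^11 m³ of water.
Brenith: 2.48×10^4 Gt = 2.480×10^16 kg; dividing by ρ_w = 1030 kg m⁻³ gives 2.408×10^13 m³ of water.
Total added water ≈ 2.438×10^13 m³ over 3.47×10^14 m² → Δh = 0.0703 m = 7.03 cm.

≈ 7.03 cm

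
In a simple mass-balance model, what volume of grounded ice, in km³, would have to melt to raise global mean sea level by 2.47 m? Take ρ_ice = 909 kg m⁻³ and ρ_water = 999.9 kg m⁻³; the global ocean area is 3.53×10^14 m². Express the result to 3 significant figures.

≈ 9.59×10^5 km³

Required water volume = Δh × A = 2.47 m × 3.53×10^14 m² = 8.719×10^14 m³ = 8.719×10^5 km³.
Ice volume = water volume × ρ_w/ρ_ice = 8.719×10^5 × 999.9/909 = 9.59×10^5 km³.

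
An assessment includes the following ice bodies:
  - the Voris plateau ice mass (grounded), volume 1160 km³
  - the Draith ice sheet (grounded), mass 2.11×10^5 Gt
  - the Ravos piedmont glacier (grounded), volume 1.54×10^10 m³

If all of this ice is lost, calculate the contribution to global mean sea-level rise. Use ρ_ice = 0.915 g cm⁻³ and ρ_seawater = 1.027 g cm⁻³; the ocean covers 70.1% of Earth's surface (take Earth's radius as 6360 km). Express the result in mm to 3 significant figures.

Voris: 1160 km³ × (915/1027) = 1033 km³ of water.
Draith: 2.11×10^5 Gt = 2.110×10^17 kg; dividing by ρ_w = 1.027 g cm⁻³ = 1027 kg m⁻³ gives 2.055×10^14 m³ of water.
Ravos: 1.54×10^10 m³ × (915/1027) = 1.372×10^10 m³ of water.
Total added water ≈ 2.065×10^14 m³ over 3.56×10^14 m² → Δh = 0.580 m = 580 mm.

≈ 580 mm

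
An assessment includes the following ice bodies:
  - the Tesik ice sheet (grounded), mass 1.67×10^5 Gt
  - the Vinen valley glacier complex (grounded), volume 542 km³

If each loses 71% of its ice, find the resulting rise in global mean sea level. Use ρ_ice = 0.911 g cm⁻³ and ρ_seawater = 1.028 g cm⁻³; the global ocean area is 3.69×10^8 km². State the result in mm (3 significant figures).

≈ 313 mm

Tesik: 0.71 × 1.67×10^5 Gt = 1.186×10^17 kg; dividing by ρ_w = 1.028 g cm⁻³ = 1028 kg m⁻³ gives 1.153×10^14 m³ of water.
Vinen: 0.71 × 542 km³ × (911/1028) = 341.0 km³ of water.
Total added water ≈ 1.157×10^14 m³ over 3.69×10^14 m² → Δh = 0.313 m = 313 mm.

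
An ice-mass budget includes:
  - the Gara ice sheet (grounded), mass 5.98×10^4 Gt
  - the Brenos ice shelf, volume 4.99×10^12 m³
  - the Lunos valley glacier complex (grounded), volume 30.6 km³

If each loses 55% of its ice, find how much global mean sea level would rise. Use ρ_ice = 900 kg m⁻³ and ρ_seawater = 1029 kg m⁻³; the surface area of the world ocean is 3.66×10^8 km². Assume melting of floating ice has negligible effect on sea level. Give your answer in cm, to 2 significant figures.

Gara: 0.55 × 5.98×10^4 Gt = 3.289×10^16 kg; dividing by ρ_w = 1029 kg m⁻³ gives 3.196×10^13 m³ of water.
The Brenos ice shelf is floating and already displaces its own weight of water, so its melt adds essentially nothing to sea level.
Lunos: 0.55 × 30.6 km³ × (900/1029) = 14.72 km³ of water.
Total added water ≈ 3.198×10^13 m³ over 3.66×10^14 m² → Δh = 0.0874 m = 8.7 cm.

≈ 8.7 cm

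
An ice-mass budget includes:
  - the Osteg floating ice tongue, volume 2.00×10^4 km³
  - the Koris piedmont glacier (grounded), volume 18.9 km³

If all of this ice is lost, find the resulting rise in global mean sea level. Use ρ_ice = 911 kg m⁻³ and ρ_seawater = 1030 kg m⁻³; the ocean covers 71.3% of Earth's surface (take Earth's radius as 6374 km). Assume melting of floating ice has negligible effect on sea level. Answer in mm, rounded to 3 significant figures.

≈ 0.0459 mm

The Osteg floating ice tongue is floating and already displaces its own weight of water, so its melt adds essentially nothing to sea level.
Koris: 18.9 km³ × (911/1030) = 16.72 km³ of water.
Total added water ≈ 1.672×10^10 m³ over 3.64×10^14 m² → Δh = 4.59×10^-5 m = 0.0459 mm.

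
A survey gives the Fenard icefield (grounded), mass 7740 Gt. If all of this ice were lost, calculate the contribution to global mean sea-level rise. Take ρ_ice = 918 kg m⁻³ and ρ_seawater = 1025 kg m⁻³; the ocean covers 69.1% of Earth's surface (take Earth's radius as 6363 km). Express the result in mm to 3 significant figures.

Fenard: 7740 Gt = 7.740×10^15 kg; dividing by ρ_w = 1025 kg m⁻³ gives 7.551×10^12 m³ of water.
Spread over 3.52×10^14 m² of ocean, Δh = 7.551×10^12 / 3.52×10^14 = 0.0215 m = 21.5 mm.

≈ 21.5 mm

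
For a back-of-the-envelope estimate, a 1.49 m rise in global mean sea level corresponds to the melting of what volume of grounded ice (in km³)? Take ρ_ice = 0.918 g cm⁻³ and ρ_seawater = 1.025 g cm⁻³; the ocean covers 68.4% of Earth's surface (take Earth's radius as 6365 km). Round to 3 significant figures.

≈ 5.79×10^5 km³

Required water volume = Δh × A = 1.49 m × 3.48×10^14 m² = 5.189×10^14 m³ = 5.189×10^5 km³.
Ice volume = water volume × ρ_w/ρ_ice = 5.189×10^5 × 1025/918 = 5.79×10^5 km³.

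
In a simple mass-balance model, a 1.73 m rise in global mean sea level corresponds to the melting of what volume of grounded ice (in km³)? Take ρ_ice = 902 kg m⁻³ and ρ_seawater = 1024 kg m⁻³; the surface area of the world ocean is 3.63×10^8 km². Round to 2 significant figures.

Required water volume = Δh × A = 1.73 m × 3.63×10^14 m² = 6.280×10^14 m³ = 6.280×10^5 km³.
Ice volume = water volume × ρ_w/ρ_ice = 6.280×10^5 × 1024/902 = 7.1×10^5 km³.

≈ 7.1×10^5 km³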